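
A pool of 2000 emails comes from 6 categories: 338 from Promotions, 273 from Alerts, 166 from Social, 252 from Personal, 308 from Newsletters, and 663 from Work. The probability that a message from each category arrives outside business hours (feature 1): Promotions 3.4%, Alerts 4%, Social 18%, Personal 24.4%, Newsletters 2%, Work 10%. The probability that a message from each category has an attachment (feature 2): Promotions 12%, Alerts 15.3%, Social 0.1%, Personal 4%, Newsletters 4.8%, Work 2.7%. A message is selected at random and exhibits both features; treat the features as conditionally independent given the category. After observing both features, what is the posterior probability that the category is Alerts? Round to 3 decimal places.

0.219

Prior × likelihood for each hypothesis:
  Promotions: 0.169 × 0.034 × 0.12 = 0.00068952
  Alerts: 0.1365 × 0.04 × 0.153 = 0.00083538
  Social: 0.083 × 0.18 × 0.001 = 0.00001494
  Personal: 0.126 × 0.244 × 0.04 = 0.00122976
  Newsletters: 0.154 × 0.02 × 0.048 = 0.00014784
  Work: 0.3315 × 0.1 × 0.027 = 0.00089505
Total = 0.00381249.
P(Alerts | evidence) = 0.00083538 / 0.00381249 ≈ 0.219.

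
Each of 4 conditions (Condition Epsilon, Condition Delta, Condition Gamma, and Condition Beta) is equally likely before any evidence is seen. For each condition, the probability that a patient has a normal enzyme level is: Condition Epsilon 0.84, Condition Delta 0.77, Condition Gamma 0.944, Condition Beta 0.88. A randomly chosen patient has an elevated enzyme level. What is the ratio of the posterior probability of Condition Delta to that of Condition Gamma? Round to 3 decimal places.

4.107

Taking complements, P(elevated | each) = Condition Epsilon 0.16, Condition Delta 0.23, Condition Gamma 0.056, Condition Beta 0.12.
With a uniform prior (1/4 each), posterior ∝ likelihood:
  Condition Epsilon: 0.16
  Condition Delta: 0.23
  Condition Gamma: 0.056
  Condition Beta: 0.12
Sum = 0.566.
The ratio is 0.23 / 0.056 (the normalizer cancels) = 4.107.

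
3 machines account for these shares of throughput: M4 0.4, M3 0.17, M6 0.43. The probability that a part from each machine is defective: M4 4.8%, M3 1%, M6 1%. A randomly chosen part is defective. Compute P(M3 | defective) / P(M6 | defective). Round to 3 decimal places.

Compute prior × likelihood for every hypothesis:
  M4: 0.4 × 0.048 = 0.0192
  M3: 0.17 × 0.01 = 0.0017
  M6: 0.43 × 0.01 = 0.0043
Total = 0.0252.
The ratio is 0.0017 / 0.0043 (the normalizer cancels) = 0.395.

0.395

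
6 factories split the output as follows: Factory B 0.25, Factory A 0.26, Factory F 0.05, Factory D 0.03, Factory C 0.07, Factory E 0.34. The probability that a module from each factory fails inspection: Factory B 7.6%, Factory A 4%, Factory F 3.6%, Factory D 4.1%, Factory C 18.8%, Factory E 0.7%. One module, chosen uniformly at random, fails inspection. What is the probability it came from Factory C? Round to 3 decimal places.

0.274

Unnormalized posteriors (prior × likelihood):
  Factory B: 0.25 × 0.076 = 0.019
  Factory A: 0.26 × 0.04 = 0.0104
  Factory F: 0.05 × 0.036 = 0.0018
  Factory D: 0.03 × 0.041 = 0.00123
  Factory C: 0.07 × 0.188 = 0.01316
  Factory E: 0.34 × 0.007 = 0.00238
Normalizing constant = 0.04797.
P(Factory C | evidence) = 0.01316 / 0.04797 ≈ 0.274.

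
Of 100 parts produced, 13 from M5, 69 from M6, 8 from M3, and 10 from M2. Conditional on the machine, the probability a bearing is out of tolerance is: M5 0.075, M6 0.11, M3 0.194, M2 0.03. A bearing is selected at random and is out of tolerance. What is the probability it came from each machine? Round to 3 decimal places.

M5 0.094, M6 0.729, M3 0.149, M2 0.029

Compute prior × likelihood for every hypothesis:
  M5: 0.13 × 0.075 = 0.00975
  M6: 0.69 × 0.11 = 0.0759
  M3: 0.08 × 0.194 = 0.01552
  M2: 0.1 × 0.03 = 0.003
Total = 0.10417.
P(M5 | oversize) = 0.00975/0.10417 ≈ 0.094
P(M6 | oversize) = 0.0759/0.10417 ≈ 0.729
P(M3 | oversize) = 0.01552/0.10417 ≈ 0.149
P(M2 | oversize) = 0.003/0.10417 ≈ 0.029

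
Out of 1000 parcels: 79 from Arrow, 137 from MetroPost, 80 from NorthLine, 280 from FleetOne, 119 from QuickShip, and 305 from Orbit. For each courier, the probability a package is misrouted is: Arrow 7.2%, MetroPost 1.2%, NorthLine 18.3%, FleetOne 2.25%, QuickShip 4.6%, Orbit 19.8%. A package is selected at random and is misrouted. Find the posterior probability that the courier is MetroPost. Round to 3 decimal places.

0.017

By Bayes' rule, posterior ∝ prior × likelihood:
  Arrow: 0.079 × 0.072 = 0.005688
  MetroPost: 0.137 × 0.012 = 0.001644
  NorthLine: 0.08 × 0.183 = 0.01464
  FleetOne: 0.28 × 0.0225 = 0.0063
  QuickShip: 0.119 × 0.046 = 0.005474
  Orbit: 0.305 × 0.198 = 0.06039
Normalizing constant = 0.094136.
P(MetroPost | evidence) = 0.001644 / 0.094136 ≈ 0.017.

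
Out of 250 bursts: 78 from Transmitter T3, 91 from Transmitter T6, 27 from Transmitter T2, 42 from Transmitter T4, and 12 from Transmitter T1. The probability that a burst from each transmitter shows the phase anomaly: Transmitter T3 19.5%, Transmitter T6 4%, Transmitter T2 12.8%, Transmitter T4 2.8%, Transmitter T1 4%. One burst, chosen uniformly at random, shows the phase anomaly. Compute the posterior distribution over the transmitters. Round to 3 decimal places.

Compute prior × likelihood for every hypothesis:
  Transmitter T3: 0.312 × 0.195 = 0.06084
  Transmitter T6: 0.364 × 0.04 = 0.01456
  Transmitter T2: 0.108 × 0.128 = 0.013824
  Transmitter T4: 0.168 × 0.028 = 0.004704
  Transmitter T1: 0.048 × 0.04 = 0.00192
Sum = 0.095848.
P(Transmitter T3 | anomaly) = 0.06084/0.095848 ≈ 0.635
P(Transmitter T6 | anomaly) = 0.01456/0.095848 ≈ 0.152
P(Transmitter T2 | anomaly) = 0.013824/0.095848 ≈ 0.144
P(Transmitter T4 | anomaly) = 0.004704/0.095848 ≈ 0.049
P(Transmitter T1 | anomaly) = 0.00192/0.095848 ≈ 0.020

Transmitter T3 0.635, Transmitter T6 0.152, Transmitter T2 0.144, Transmitter T4 0.049, Transmitter T1 0.020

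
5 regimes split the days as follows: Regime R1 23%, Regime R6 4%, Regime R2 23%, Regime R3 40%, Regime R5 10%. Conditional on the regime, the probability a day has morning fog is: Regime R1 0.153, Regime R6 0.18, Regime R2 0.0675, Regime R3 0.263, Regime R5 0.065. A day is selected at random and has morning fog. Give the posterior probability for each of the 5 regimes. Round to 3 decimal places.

Regime R1 0.207, Regime R6 0.042, Regime R2 0.092, Regime R3 0.620, Regime R5 0.038

By Bayes' rule, posterior ∝ prior × likelihood:
  Regime R1: 0.23 × 0.153 = 0.03519
  Regime R6: 0.04 × 0.18 = 0.0072
  Regime R2: 0.23 × 0.0675 = 0.015525
  Regime R3: 0.4 × 0.263 = 0.1052
  Regime R5: 0.1 × 0.065 = 0.0065
Total = 0.169615.
P(Regime R1 | fog) = 0.03519/0.169615 ≈ 0.207
P(Regime R6 | fog) = 0.0072/0.169615 ≈ 0.042
P(Regime R2 | fog) = 0.015525/0.169615 ≈ 0.092
P(Regime R3 | fog) = 0.1052/0.169615 ≈ 0.620
P(Regime R5 | fog) = 0.0065/0.169615 ≈ 0.038
(Check: 0.207+0.042+0.092+0.620+0.038 = 0.999.)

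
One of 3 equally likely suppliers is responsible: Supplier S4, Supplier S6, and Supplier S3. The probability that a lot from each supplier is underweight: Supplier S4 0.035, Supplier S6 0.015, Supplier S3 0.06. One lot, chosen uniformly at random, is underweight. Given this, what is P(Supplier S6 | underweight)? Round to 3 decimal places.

0.136

With a uniform prior (1/3 each), posterior ∝ likelihood:
  Supplier S4: 0.035
  Supplier S6: 0.015
  Supplier S3: 0.06
Total = 0.11.
P(Supplier S6 | evidence) = 0.015 / 0.11 ≈ 0.136.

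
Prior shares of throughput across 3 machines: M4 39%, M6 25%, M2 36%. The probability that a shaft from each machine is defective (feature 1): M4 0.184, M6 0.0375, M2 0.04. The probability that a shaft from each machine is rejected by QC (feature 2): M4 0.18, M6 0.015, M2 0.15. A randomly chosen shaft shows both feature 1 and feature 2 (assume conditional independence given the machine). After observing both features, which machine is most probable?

M4

Unnormalized posteriors (prior × likelihood):
  M4: 0.39 × 0.184 × 0.18 = 0.0129168
  M6: 0.25 × 0.0375 × 0.015 = 0.000140625
  M2: 0.36 × 0.04 × 0.15 = 0.00216
Normalizing constant = 0.015217425.
Largest term belongs to M4, so M4 is most probable.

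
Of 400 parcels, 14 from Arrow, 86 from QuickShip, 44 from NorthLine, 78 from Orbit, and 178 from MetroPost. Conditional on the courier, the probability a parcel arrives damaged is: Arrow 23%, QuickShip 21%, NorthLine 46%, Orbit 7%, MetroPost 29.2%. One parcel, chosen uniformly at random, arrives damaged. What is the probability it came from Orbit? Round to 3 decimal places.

Compute prior × likelihood for every hypothesis:
  Arrow: 0.035 × 0.23 = 0.00805
  QuickShip: 0.215 × 0.21 = 0.04515
  NorthLine: 0.11 × 0.46 = 0.0506
  Orbit: 0.195 × 0.07 = 0.01365
  MetroPost: 0.445 × 0.292 = 0.12994
Total = 0.24739.
P(Orbit | evidence) = 0.01365 / 0.24739 ≈ 0.055.

0.055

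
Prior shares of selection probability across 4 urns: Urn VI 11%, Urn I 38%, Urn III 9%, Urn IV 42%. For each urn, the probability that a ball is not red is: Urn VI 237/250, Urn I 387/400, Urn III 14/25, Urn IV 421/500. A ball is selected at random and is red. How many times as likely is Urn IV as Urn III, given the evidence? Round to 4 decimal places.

Taking complements, P(red | each) = Urn VI 0.052, Urn I 0.0325, Urn III 0.44, Urn IV 0.158.
By Bayes' rule, posterior ∝ prior × likelihood:
  Urn VI: 0.11 × 0.052 = 0.00572
  Urn I: 0.38 × 0.0325 = 0.01235
  Urn III: 0.09 × 0.44 = 0.0396
  Urn IV: 0.42 × 0.158 = 0.06636
Total = 0.12403.
The ratio is 0.06636 / 0.0396 (the normalizer cancels) = 1.6758.

1.6758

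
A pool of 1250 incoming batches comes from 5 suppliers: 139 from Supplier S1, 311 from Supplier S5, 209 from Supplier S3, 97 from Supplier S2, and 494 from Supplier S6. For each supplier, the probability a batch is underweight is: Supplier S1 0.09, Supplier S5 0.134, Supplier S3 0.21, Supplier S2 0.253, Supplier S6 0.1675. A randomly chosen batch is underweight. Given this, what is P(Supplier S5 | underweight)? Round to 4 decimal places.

0.2029

Compute prior × likelihood for every hypothesis:
  Supplier S1: 0.1112 × 0.09 = 0.010008
  Supplier S5: 0.2488 × 0.134 = 0.0333392
  Supplier S3: 0.1672 × 0.21 = 0.035112
  Supplier S2: 0.0776 × 0.253 = 0.0196328
  Supplier S6: 0.3952 × 0.1675 = 0.066196
Sum = 0.164288.
P(Supplier S5 | evidence) = 0.0333392 / 0.164288 ≈ 0.2029.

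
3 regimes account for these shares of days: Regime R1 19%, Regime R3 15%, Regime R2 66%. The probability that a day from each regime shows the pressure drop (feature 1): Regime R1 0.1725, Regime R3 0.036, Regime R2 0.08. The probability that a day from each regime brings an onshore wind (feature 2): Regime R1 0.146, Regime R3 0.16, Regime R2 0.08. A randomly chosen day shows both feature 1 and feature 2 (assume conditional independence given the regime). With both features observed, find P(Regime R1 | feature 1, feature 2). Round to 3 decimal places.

By Bayes' rule, posterior ∝ prior × likelihood:
  Regime R1: 0.19 × 0.1725 × 0.146 = 0.00478515
  Regime R3: 0.15 × 0.036 × 0.16 = 0.000864
  Regime R2: 0.66 × 0.08 × 0.08 = 0.004224
Sum = 0.00987315.
P(Regime R1 | evidence) = 0.00478515 / 0.00987315 ≈ 0.485.

0.485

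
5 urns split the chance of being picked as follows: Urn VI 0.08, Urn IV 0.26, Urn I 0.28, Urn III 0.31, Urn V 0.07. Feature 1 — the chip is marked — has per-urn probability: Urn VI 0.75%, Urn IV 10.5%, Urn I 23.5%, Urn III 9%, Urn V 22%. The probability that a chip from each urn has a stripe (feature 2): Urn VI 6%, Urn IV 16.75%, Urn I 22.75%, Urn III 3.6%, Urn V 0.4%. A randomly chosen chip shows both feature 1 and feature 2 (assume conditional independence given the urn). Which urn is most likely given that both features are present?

Urn I

Compute prior × likelihood for every hypothesis:
  Urn VI: 0.08 × 0.0075 × 0.06 = 0.000036
  Urn IV: 0.26 × 0.105 × 0.1675 = 0.00457275
  Urn I: 0.28 × 0.235 × 0.2275 = 0.0149695
  Urn III: 0.31 × 0.09 × 0.036 = 0.0010044
  Urn V: 0.07 × 0.22 × 0.004 = 0.0000616
Normalizing constant = 0.02064425.
Largest term belongs to Urn I, so Urn I is most probable.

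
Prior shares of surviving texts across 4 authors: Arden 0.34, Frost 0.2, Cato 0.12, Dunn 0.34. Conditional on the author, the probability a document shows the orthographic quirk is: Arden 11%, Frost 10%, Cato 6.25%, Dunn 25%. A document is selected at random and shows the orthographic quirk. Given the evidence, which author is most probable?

Dunn

By Bayes' rule, posterior ∝ prior × likelihood:
  Arden: 0.34 × 0.11 = 0.0374
  Frost: 0.2 × 0.1 = 0.02
  Cato: 0.12 × 0.0625 = 0.0075
  Dunn: 0.34 × 0.25 = 0.085
Total = 0.1499.
Largest term belongs to Dunn, so Dunn is most probable.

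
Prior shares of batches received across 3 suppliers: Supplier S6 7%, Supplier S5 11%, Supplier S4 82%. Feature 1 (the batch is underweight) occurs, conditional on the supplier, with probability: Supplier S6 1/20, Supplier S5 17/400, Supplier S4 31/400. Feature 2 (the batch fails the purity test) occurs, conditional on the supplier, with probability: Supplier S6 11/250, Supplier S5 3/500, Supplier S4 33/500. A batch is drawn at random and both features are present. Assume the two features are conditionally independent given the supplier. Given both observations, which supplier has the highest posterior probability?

Unnormalized posteriors (prior × likelihood):
  Supplier S6: 0.07 × 0.05 × 0.044 = 0.000154
  Supplier S5: 0.11 × 0.0425 × 0.006 = 0.00002805
  Supplier S4: 0.82 × 0.0775 × 0.066 = 0.0041943
Normalizing constant = 0.00437635.
Largest term belongs to Supplier S4, so Supplier S4 is most probable.

Supplier S4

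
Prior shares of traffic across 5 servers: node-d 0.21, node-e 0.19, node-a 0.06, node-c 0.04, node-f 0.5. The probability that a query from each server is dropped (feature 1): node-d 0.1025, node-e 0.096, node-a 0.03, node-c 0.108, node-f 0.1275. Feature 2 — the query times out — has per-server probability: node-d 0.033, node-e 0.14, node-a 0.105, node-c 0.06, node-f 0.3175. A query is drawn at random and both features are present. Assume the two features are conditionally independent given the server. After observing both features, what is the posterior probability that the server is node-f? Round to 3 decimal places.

0.845

Compute prior × likelihood for every hypothesis:
  node-d: 0.21 × 0.1025 × 0.033 = 0.000710325
  node-e: 0.19 × 0.096 × 0.14 = 0.0025536
  node-a: 0.06 × 0.03 × 0.105 = 0.000189
  node-c: 0.04 × 0.108 × 0.06 = 0.0002592
  node-f: 0.5 × 0.1275 × 0.3175 = 0.020240625
Total = 0.02395275.
P(node-f | evidence) = 0.020240625 / 0.02395275 ≈ 0.845.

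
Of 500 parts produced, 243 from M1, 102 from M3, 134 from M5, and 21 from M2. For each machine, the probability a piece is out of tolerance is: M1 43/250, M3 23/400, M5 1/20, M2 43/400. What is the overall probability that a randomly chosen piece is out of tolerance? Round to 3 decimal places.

Prior × likelihood for each hypothesis:
  M1: 0.486 × 0.172 = 0.083592
  M3: 0.204 × 0.0575 = 0.01173
  M5: 0.268 × 0.05 = 0.0134
  M2: 0.042 × 0.1075 = 0.004515
P(oversize) = 0.083592 + 0.01173 + 0.0134 + 0.004515 = 0.113237 → 0.113.

0.113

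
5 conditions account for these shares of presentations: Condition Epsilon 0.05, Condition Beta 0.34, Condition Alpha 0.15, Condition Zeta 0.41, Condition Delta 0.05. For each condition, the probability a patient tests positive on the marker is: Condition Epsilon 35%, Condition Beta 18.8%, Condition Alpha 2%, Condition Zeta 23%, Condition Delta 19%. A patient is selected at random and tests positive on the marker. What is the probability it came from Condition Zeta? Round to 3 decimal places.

0.501

Unnormalized posteriors (prior × likelihood):
  Condition Epsilon: 0.05 × 0.35 = 0.0175
  Condition Beta: 0.34 × 0.188 = 0.06392
  Condition Alpha: 0.15 × 0.02 = 0.003
  Condition Zeta: 0.41 × 0.23 = 0.0943
  Condition Delta: 0.05 × 0.19 = 0.0095
Sum = 0.18822.
P(Condition Zeta | evidence) = 0.0943 / 0.18822 ≈ 0.501.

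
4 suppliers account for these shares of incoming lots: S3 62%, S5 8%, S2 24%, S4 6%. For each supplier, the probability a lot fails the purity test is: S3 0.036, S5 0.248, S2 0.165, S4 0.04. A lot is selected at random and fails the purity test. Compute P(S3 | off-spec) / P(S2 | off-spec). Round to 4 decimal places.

0.5636

Unnormalized posteriors (prior × likelihood):
  S3: 0.62 × 0.036 = 0.02232
  S5: 0.08 × 0.248 = 0.01984
  S2: 0.24 × 0.165 = 0.0396
  S4: 0.06 × 0.04 = 0.0024
Sum = 0.08416.
The ratio is 0.02232 / 0.0396 (the normalizer cancels) = 0.5636.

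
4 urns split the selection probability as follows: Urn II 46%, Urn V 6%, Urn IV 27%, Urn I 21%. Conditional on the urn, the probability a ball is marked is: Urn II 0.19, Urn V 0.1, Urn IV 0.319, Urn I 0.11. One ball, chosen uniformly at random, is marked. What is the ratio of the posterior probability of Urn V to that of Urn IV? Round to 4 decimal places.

Unnormalized posteriors (prior × likelihood):
  Urn II: 0.46 × 0.19 = 0.0874
  Urn V: 0.06 × 0.1 = 0.006
  Urn IV: 0.27 × 0.319 = 0.08613
  Urn I: 0.21 × 0.11 = 0.0231
Normalizing constant = 0.20263.
The ratio is 0.006 / 0.08613 (the normalizer cancels) = 0.0697.

0.0697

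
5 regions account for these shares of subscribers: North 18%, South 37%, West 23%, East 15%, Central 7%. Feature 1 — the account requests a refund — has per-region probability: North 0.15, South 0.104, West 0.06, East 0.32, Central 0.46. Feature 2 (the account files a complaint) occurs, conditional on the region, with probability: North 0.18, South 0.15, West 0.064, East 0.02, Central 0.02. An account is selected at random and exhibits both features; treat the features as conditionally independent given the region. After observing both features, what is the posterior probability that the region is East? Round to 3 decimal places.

Unnormalized posteriors (prior × likelihood):
  North: 0.18 × 0.15 × 0.18 = 0.00486
  South: 0.37 × 0.104 × 0.15 = 0.005772
  West: 0.23 × 0.06 × 0.064 = 0.0008832
  East: 0.15 × 0.32 × 0.02 = 0.00096
  Central: 0.07 × 0.46 × 0.02 = 0.000644
Sum = 0.0131192.
P(East | evidence) = 0.00096 / 0.0131192 ≈ 0.073.

0.073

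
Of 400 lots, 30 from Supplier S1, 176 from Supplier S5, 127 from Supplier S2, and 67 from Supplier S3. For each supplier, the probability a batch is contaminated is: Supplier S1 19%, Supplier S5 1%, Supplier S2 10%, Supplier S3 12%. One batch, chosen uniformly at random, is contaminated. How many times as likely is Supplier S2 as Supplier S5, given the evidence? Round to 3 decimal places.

Compute prior × likelihood for every hypothesis:
  Supplier S1: 0.075 × 0.19 = 0.01425
  Supplier S5: 0.44 × 0.01 = 0.0044
  Supplier S2: 0.3175 × 0.1 = 0.03175
  Supplier S3: 0.1675 × 0.12 = 0.0201
Total = 0.0705.
The ratio is 0.03175 / 0.0044 (the normalizer cancels) = 7.216.

7.216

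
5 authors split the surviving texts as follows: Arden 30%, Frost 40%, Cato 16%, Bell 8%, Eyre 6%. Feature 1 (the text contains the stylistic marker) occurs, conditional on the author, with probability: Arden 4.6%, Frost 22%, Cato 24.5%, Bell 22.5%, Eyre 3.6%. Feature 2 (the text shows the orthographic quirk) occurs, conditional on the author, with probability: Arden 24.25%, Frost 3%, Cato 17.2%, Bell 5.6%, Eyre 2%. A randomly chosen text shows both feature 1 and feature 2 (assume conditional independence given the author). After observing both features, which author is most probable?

Cato

Compute prior × likelihood for every hypothesis:
  Arden: 0.3 × 0.046 × 0.2425 = 0.0033465
  Frost: 0.4 × 0.22 × 0.03 = 0.00264
  Cato: 0.16 × 0.245 × 0.172 = 0.0067424
  Bell: 0.08 × 0.225 × 0.056 = 0.001008
  Eyre: 0.06 × 0.036 × 0.02 = 0.0000432
Normalizing constant = 0.0137801.
Largest term belongs to Cato, so Cato is most probable.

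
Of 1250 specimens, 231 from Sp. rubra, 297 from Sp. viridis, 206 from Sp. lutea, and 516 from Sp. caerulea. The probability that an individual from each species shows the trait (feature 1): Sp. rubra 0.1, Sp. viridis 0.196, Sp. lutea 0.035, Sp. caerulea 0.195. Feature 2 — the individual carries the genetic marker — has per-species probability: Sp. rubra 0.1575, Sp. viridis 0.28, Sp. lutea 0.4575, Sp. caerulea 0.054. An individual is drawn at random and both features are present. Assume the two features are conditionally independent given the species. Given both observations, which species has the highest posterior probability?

Sp. viridis

Prior × likelihood for each hypothesis:
  Sp. rubra: 0.1848 × 0.1 × 0.1575 = 0.0029106
  Sp. viridis: 0.2376 × 0.196 × 0.28 = 0.013039488
  Sp. lutea: 0.1648 × 0.035 × 0.4575 = 0.00263886
  Sp. caerulea: 0.4128 × 0.195 × 0.054 = 0.004346784
Normalizing constant = 0.022935732.
Largest term belongs to Sp. viridis, so Sp. viridis is most probable.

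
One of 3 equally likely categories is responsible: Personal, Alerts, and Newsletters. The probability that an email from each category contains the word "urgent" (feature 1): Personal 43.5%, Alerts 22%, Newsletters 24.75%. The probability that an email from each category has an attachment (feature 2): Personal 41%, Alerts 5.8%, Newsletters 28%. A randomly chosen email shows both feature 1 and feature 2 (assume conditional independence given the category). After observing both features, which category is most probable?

Personal

Since the prior is uniform, the posterior is proportional to the likelihood:
  Personal: 0.435 × 0.41 = 0.17835
  Alerts: 0.22 × 0.058 = 0.01276
  Newsletters: 0.2475 × 0.28 = 0.0693
Total = 0.26041.
Largest term belongs to Personal, so Personal is most probable.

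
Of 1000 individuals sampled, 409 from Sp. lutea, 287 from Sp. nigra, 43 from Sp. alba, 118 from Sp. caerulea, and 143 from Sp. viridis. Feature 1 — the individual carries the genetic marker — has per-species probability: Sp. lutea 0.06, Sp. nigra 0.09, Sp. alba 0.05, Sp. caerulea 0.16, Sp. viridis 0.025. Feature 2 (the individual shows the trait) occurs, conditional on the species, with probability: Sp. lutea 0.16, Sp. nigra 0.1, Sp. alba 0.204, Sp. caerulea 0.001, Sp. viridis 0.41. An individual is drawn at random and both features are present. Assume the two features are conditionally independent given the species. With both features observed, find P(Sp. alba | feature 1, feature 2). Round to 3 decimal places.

0.052

By Bayes' rule, posterior ∝ prior × likelihood:
  Sp. lutea: 0.409 × 0.06 × 0.16 = 0.0039264
  Sp. nigra: 0.287 × 0.09 × 0.1 = 0.002583
  Sp. alba: 0.043 × 0.05 × 0.204 = 0.0004386
  Sp. caerulea: 0.118 × 0.16 × 0.001 = 0.00001888
  Sp. viridis: 0.143 × 0.025 × 0.41 = 0.00146575
Sum = 0.00843263.
P(Sp. alba | evidence) = 0.0004386 / 0.00843263 ≈ 0.052.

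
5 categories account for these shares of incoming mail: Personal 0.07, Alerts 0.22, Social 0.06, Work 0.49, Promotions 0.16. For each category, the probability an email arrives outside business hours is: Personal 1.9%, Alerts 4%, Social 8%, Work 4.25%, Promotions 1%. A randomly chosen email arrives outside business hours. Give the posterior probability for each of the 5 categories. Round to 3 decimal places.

Personal 0.036, Alerts 0.236, Social 0.128, Work 0.557, Promotions 0.043

Prior × likelihood for each hypothesis:
  Personal: 0.07 × 0.019 = 0.00133
  Alerts: 0.22 × 0.04 = 0.0088
  Social: 0.06 × 0.08 = 0.0048
  Work: 0.49 × 0.0425 = 0.020825
  Promotions: 0.16 × 0.01 = 0.0016
Sum = 0.037355.
P(Personal | off-hours) = 0.00133/0.037355 ≈ 0.036
P(Alerts | off-hours) = 0.0088/0.037355 ≈ 0.236
P(Social | off-hours) = 0.0048/0.037355 ≈ 0.128
P(Work | off-hours) = 0.020825/0.037355 ≈ 0.557
P(Promotions | off-hours) = 0.0016/0.037355 ≈ 0.043
(Check: 0.036+0.236+0.128+0.557+0.043 = 1.000.)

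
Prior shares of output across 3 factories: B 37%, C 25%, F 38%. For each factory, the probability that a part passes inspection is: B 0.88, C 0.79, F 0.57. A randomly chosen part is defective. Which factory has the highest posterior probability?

F

Taking complements, P(defective | each) = B 0.12, C 0.21, F 0.43.
By Bayes' rule, posterior ∝ prior × likelihood:
  B: 0.37 × 0.12 = 0.0444
  C: 0.25 × 0.21 = 0.0525
  F: 0.38 × 0.43 = 0.1634
Sum = 0.2603.
Largest term belongs to F, so F is most probable.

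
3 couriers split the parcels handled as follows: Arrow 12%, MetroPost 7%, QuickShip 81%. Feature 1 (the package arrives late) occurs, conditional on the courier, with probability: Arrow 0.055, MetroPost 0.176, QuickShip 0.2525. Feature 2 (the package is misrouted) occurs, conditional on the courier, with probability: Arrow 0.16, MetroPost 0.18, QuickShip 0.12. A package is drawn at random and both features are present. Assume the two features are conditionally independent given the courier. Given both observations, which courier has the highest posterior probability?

Prior × likelihood for each hypothesis:
  Arrow: 0.12 × 0.055 × 0.16 = 0.001056
  MetroPost: 0.07 × 0.176 × 0.18 = 0.0022176
  QuickShip: 0.81 × 0.2525 × 0.12 = 0.024543
Sum = 0.0278166.
Largest term belongs to QuickShip, so QuickShip is most probable.

QuickShip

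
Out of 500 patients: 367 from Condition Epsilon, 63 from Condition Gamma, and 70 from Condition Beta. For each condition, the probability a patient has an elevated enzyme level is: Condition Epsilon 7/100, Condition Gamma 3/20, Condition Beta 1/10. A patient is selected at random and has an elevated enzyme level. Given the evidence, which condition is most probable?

Condition Epsilon

By Bayes' rule, posterior ∝ prior × likelihood:
  Condition Epsilon: 0.734 × 0.07 = 0.05138
  Condition Gamma: 0.126 × 0.15 = 0.0189
  Condition Beta: 0.14 × 0.1 = 0.014
Normalizing constant = 0.08428.
Largest term belongs to Condition Epsilon, so Condition Epsilon is most probable.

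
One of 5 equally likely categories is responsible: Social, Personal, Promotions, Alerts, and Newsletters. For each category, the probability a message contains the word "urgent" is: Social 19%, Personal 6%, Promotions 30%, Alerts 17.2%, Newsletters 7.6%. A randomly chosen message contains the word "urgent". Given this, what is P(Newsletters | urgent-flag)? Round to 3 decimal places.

0.095

Since the prior is uniform, the posterior is proportional to the likelihood:
  Social: 0.19
  Personal: 0.06
  Promotions: 0.3
  Alerts: 0.172
  Newsletters: 0.076
Total = 0.798.
P(Newsletters | evidence) = 0.076 / 0.798 ≈ 0.095.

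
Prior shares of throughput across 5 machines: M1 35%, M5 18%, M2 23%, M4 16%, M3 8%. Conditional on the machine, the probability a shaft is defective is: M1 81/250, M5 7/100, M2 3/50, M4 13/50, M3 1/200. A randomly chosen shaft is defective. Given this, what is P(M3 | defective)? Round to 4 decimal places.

Compute prior × likelihood for every hypothesis:
  M1: 0.35 × 0.324 = 0.1134
  M5: 0.18 × 0.07 = 0.0126
  M2: 0.23 × 0.06 = 0.0138
  M4: 0.16 × 0.26 = 0.0416
  M3: 0.08 × 0.005 = 0.0004
Normalizing constant = 0.1818.
P(M3 | evidence) = 0.0004 / 0.1818 ≈ 0.0022.

0.0022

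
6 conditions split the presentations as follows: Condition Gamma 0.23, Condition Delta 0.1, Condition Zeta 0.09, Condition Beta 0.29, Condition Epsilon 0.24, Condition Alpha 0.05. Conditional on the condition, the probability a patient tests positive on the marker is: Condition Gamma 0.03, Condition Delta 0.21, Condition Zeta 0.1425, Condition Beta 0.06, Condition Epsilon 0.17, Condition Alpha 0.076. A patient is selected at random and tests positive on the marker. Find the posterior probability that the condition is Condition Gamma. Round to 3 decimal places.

By Bayes' rule, posterior ∝ prior × likelihood:
  Condition Gamma: 0.23 × 0.03 = 0.0069
  Condition Delta: 0.1 × 0.21 = 0.021
  Condition Zeta: 0.09 × 0.1425 = 0.012825
  Condition Beta: 0.29 × 0.06 = 0.0174
  Condition Epsilon: 0.24 × 0.17 = 0.0408
  Condition Alpha: 0.05 × 0.076 = 0.0038
Normalizing constant = 0.102725.
P(Condition Gamma | evidence) = 0.0069 / 0.102725 ≈ 0.067.

0.067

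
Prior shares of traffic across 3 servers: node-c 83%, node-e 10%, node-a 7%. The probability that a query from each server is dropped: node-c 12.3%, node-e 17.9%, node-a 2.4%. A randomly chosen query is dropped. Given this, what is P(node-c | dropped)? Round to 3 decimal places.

Compute prior × likelihood for every hypothesis:
  node-c: 0.83 × 0.123 = 0.10209
  node-e: 0.1 × 0.179 = 0.0179
  node-a: 0.07 × 0.024 = 0.00168
Total = 0.12167.
P(node-c | evidence) = 0.10209 / 0.12167 ≈ 0.839.

0.839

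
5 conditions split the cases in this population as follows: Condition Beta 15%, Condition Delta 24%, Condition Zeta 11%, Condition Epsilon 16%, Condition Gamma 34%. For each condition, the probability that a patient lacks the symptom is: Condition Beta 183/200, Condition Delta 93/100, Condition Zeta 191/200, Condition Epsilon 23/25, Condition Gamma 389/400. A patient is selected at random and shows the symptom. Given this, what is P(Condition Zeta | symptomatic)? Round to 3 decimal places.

Taking complements, P(symptomatic | each) = Condition Beta 0.085, Condition Delta 0.07, Condition Zeta 0.045, Condition Epsilon 0.08, Condition Gamma 0.0275.
Unnormalized posteriors (prior × likelihood):
  Condition Beta: 0.15 × 0.085 = 0.01275
  Condition Delta: 0.24 × 0.07 = 0.0168
  Condition Zeta: 0.11 × 0.045 = 0.00495
  Condition Epsilon: 0.16 × 0.08 = 0.0128
  Condition Gamma: 0.34 × 0.0275 = 0.00935
Total = 0.05665.
P(Condition Zeta | evidence) = 0.00495 / 0.05665 ≈ 0.087.

0.087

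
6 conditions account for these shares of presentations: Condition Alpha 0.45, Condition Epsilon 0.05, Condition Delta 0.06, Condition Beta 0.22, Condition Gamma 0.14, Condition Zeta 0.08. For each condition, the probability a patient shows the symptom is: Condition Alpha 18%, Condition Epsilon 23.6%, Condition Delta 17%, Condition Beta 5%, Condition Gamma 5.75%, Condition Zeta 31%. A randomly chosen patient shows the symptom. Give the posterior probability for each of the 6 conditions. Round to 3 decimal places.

Compute prior × likelihood for every hypothesis:
  Condition Alpha: 0.45 × 0.18 = 0.081
  Condition Epsilon: 0.05 × 0.236 = 0.0118
  Condition Delta: 0.06 × 0.17 = 0.0102
  Condition Beta: 0.22 × 0.05 = 0.011
  Condition Gamma: 0.14 × 0.0575 = 0.00805
  Condition Zeta: 0.08 × 0.31 = 0.0248
Total = 0.14685.
P(Condition Alpha | symptomatic) = 0.081/0.14685 ≈ 0.552
P(Condition Epsilon | symptomatic) = 0.0118/0.14685 ≈ 0.080
P(Condition Delta | symptomatic) = 0.0102/0.14685 ≈ 0.069
P(Condition Beta | symptomatic) = 0.011/0.14685 ≈ 0.075
P(Condition Gamma | symptomatic) = 0.00805/0.14685 ≈ 0.055
P(Condition Zeta | symptomatic) = 0.0248/0.14685 ≈ 0.169

Condition Alpha 0.552, Condition Epsilon 0.080, Condition Delta 0.069, Condition Beta 0.075, Condition Gamma 0.055, Condition Zeta 0.169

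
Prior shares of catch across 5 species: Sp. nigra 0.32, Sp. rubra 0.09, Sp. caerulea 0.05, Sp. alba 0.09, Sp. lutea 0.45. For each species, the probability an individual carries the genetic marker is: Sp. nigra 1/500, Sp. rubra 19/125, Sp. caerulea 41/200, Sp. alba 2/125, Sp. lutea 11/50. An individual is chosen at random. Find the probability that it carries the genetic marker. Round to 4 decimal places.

Compute prior × likelihood for every hypothesis:
  Sp. nigra: 0.32 × 0.002 = 0.00064
  Sp. rubra: 0.09 × 0.152 = 0.01368
  Sp. caerulea: 0.05 × 0.205 = 0.01025
  Sp. alba: 0.09 × 0.016 = 0.00144
  Sp. lutea: 0.45 × 0.22 = 0.099
P(marker) = 0.00064 + 0.01368 + 0.01025 + 0.00144 + 0.099 = 0.12501 → 0.1250.

0.1250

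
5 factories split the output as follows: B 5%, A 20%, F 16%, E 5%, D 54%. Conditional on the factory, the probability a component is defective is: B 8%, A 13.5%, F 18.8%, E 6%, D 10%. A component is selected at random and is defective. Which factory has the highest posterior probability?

By Bayes' rule, posterior ∝ prior × likelihood:
  B: 0.05 × 0.08 = 0.004
  A: 0.2 × 0.135 = 0.027
  F: 0.16 × 0.188 = 0.03008
  E: 0.05 × 0.06 = 0.003
  D: 0.54 × 0.1 = 0.054
Normalizing constant = 0.11808.
Largest term belongs to D, so D is most probable.

D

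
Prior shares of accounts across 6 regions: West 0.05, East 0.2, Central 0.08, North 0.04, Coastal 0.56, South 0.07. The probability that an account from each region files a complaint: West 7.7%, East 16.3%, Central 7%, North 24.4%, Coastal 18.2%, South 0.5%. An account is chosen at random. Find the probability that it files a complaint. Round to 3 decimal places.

0.154

Prior × likelihood for each hypothesis:
  West: 0.05 × 0.077 = 0.00385
  East: 0.2 × 0.163 = 0.0326
  Central: 0.08 × 0.07 = 0.0056
  North: 0.04 × 0.244 = 0.00976
  Coastal: 0.56 × 0.182 = 0.10192
  South: 0.07 × 0.005 = 0.00035
P(complaint) = 0.00385 + 0.0326 + 0.0056 + 0.00976 + 0.10192 + 0.00035 = 0.15408 → 0.154.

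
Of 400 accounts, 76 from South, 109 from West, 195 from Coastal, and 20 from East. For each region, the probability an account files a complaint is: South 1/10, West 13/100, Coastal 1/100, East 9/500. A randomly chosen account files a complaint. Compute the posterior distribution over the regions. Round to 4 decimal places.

South 0.3156, West 0.5885, Coastal 0.0810, East 0.0150

By Bayes' rule, posterior ∝ prior × likelihood:
  South: 0.19 × 0.1 = 0.019
  West: 0.2725 × 0.13 = 0.035425
  Coastal: 0.4875 × 0.01 = 0.004875
  East: 0.05 × 0.018 = 0.0009
Total = 0.0602.
P(South | complaint) = 0.019/0.0602 ≈ 0.3156
P(West | complaint) = 0.035425/0.0602 ≈ 0.5885
P(Coastal | complaint) = 0.004875/0.0602 ≈ 0.0810
P(East | complaint) = 0.0009/0.0602 ≈ 0.0150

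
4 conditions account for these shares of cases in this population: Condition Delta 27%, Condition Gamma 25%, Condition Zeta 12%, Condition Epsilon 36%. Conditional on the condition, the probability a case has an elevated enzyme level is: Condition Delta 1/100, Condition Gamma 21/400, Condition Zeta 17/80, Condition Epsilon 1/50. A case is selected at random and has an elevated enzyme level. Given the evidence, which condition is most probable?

Condition Zeta

Unnormalized posteriors (prior × likelihood):
  Condition Delta: 0.27 × 0.01 = 0.0027
  Condition Gamma: 0.25 × 0.0525 = 0.013125
  Condition Zeta: 0.12 × 0.2125 = 0.0255
  Condition Epsilon: 0.36 × 0.02 = 0.0072
Total = 0.048525.
Largest term belongs to Condition Zeta, so Condition Zeta is most probable.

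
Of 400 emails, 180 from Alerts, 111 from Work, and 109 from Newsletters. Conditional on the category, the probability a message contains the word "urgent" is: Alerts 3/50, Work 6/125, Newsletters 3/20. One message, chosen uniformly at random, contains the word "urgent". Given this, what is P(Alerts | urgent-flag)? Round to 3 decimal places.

By Bayes' rule, posterior ∝ prior × likelihood:
  Alerts: 0.45 × 0.06 = 0.027
  Work: 0.2775 × 0.048 = 0.01332
  Newsletters: 0.2725 × 0.15 = 0.040875
Total = 0.081195.
P(Alerts | evidence) = 0.027 / 0.081195 ≈ 0.333.

0.333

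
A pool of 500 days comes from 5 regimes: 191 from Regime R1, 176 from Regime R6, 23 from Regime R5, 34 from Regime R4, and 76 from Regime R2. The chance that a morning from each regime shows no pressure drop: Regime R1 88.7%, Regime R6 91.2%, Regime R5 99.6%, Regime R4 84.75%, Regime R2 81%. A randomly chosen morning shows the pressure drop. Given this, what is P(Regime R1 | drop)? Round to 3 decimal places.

0.380

Taking complements, P(drop | each) = Regime R1 0.113, Regime R6 0.088, Regime R5 0.004, Regime R4 0.1525, Regime R2 0.19.
Compute prior × likelihood for every hypothesis:
  Regime R1: 0.382 × 0.113 = 0.043166
  Regime R6: 0.352 × 0.088 = 0.030976
  Regime R5: 0.046 × 0.004 = 0.000184
  Regime R4: 0.068 × 0.1525 = 0.01037
  Regime R2: 0.152 × 0.19 = 0.02888
Total = 0.113576.
P(Regime R1 | evidence) = 0.043166 / 0.113576 ≈ 0.380.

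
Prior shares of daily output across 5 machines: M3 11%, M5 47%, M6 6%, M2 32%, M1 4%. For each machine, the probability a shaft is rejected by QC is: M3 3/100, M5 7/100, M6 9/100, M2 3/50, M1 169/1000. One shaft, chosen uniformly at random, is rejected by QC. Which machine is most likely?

By Bayes' rule, posterior ∝ prior × likelihood:
  M3: 0.11 × 0.03 = 0.0033
  M5: 0.47 × 0.07 = 0.0329
  M6: 0.06 × 0.09 = 0.0054
  M2: 0.32 × 0.06 = 0.0192
  M1: 0.04 × 0.169 = 0.00676
Sum = 0.06756.
Largest term belongs to M5, so M5 is most probable.

M5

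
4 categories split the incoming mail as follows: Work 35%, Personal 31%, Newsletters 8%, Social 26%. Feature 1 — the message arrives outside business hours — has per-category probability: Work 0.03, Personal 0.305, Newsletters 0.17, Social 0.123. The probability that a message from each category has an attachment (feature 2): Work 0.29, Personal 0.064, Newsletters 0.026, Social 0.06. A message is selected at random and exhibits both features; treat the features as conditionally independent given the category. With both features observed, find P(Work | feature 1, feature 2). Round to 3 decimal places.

By Bayes' rule, posterior ∝ prior × likelihood:
  Work: 0.35 × 0.03 × 0.29 = 0.003045
  Personal: 0.31 × 0.305 × 0.064 = 0.0060512
  Newsletters: 0.08 × 0.17 × 0.026 = 0.0003536
  Social: 0.26 × 0.123 × 0.06 = 0.0019188
Normalizing constant = 0.0113686.
P(Work | evidence) = 0.003045 / 0.0113686 ≈ 0.268.

0.268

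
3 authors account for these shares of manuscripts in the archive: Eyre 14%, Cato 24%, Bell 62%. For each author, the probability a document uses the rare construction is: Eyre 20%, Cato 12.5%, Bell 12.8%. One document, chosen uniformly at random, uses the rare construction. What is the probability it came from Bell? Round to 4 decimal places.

0.5778

By Bayes' rule, posterior ∝ prior × likelihood:
  Eyre: 0.14 × 0.2 = 0.028
  Cato: 0.24 × 0.125 = 0.03
  Bell: 0.62 × 0.128 = 0.07936
Sum = 0.13736.
P(Bell | evidence) = 0.07936 / 0.13736 ≈ 0.5778.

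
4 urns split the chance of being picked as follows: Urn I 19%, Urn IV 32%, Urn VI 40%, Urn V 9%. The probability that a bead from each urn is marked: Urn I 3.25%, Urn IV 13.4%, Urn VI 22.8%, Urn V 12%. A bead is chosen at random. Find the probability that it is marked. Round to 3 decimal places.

Compute prior × likelihood for every hypothesis:
  Urn I: 0.19 × 0.0325 = 0.006175
  Urn IV: 0.32 × 0.134 = 0.04288
  Urn VI: 0.4 × 0.228 = 0.0912
  Urn V: 0.09 × 0.12 = 0.0108
P(marked) = 0.006175 + 0.04288 + 0.0912 + 0.0108 = 0.151055 → 0.151.

0.151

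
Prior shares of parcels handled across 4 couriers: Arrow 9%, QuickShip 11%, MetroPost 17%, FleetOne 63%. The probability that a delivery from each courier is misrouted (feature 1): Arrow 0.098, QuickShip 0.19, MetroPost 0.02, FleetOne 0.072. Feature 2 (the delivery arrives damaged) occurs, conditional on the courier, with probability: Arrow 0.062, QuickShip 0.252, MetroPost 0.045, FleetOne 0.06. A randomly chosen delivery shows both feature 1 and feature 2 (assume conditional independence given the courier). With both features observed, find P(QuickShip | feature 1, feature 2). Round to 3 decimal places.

By Bayes' rule, posterior ∝ prior × likelihood:
  Arrow: 0.09 × 0.098 × 0.062 = 0.00054684
  QuickShip: 0.11 × 0.19 × 0.252 = 0.0052668
  MetroPost: 0.17 × 0.02 × 0.045 = 0.000153
  FleetOne: 0.63 × 0.072 × 0.06 = 0.0027216
Total = 0.00868824.
P(QuickShip | evidence) = 0.0052668 / 0.00868824 ≈ 0.606.

0.606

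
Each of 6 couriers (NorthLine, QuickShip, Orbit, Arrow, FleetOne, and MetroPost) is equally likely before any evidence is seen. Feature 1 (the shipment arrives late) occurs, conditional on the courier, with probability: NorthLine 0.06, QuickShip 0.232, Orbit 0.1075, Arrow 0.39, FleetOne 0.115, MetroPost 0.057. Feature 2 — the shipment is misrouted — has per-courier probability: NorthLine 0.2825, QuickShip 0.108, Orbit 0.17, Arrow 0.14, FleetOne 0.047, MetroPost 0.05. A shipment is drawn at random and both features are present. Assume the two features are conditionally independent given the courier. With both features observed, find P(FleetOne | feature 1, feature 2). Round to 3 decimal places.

0.044

Since the prior is uniform, the posterior is proportional to the likelihood:
  NorthLine: 0.06 × 0.2825 = 0.01695
  QuickShip: 0.232 × 0.108 = 0.025056
  Orbit: 0.1075 × 0.17 = 0.018275
  Arrow: 0.39 × 0.14 = 0.0546
  FleetOne: 0.115 × 0.047 = 0.005405
  MetroPost: 0.057 × 0.05 = 0.00285
Total = 0.123136.
P(FleetOne | evidence) = 0.005405 / 0.123136 ≈ 0.044.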